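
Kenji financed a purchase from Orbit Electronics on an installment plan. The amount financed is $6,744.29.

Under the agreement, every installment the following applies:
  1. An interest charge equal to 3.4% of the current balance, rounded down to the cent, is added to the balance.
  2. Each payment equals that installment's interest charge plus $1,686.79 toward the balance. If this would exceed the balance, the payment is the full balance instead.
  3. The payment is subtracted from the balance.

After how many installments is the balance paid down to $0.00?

4

Installment 1: $6,744.29 +$229.30 interest = $6,973.59; pay $1,916.09 → $5,057.50
Installment 2: $5,057.50 +$171.95 interest = $5,229.45; pay $1,858.74 → $3,370.71
Installment 3: $3,370.71 +$114.60 interest = $3,485.31; pay $1,801.39 → $1,683.92
Installment 4: $1,683.92 +$57.25 interest = $1,741.17; pay $1,741.17 → $0.00
Balance reaches $0.00 in installment 4.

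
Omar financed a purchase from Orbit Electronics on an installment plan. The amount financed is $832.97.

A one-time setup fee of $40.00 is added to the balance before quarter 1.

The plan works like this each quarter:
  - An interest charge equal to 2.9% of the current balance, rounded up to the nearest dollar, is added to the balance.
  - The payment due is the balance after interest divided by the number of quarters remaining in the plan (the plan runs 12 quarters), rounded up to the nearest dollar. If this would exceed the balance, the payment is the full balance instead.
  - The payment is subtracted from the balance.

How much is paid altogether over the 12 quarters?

$1,061.97

Quarter 1: opening $872.97; interest $26.00 → $898.97; payment $75.00; balance $823.97
Quarter 2: opening $823.97; interest $24.00 → $847.97; payment $78.00; balance $769.97
Quarter 3: opening $769.97; interest $23.00 → $792.97; payment $80.00; balance $712.97
Quarter 4: opening $712.97; interest $21.00 → $733.97; payment $82.00; balance $651.97
Quarter 5: opening $651.97; interest $19.00 → $670.97; payment $84.00; balance $586.97
Quarter 6: opening $586.97; interest $18.00 → $604.97; payment $87.00; balance $517.97
Quarter 7: opening $517.97; interest $16.00 → $533.97; payment $89.00; balance $444.97
Quarter 8: opening $444.97; interest $13.00 → $457.97; payment $92.00; balance $365.97
Quarter 9: opening $365.97; interest $11.00 → $376.97; payment $95.00; balance $281.97
Quarter 10: opening $281.97; interest $9.00 → $290.97; payment $97.00; balance $193.97
Quarter 11: opening $193.97; interest $6.00 → $199.97; payment $100.00; balance $99.97
Quarter 12: opening $99.97; interest $3.00 → $102.97; payment $102.97; balance $0.00
Total paid: $1,061.97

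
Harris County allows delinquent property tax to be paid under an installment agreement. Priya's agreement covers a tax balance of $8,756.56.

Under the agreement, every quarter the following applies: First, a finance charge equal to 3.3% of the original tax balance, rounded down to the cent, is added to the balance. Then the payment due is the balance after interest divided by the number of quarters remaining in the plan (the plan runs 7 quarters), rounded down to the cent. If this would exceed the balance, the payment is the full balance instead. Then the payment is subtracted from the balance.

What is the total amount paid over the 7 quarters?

$10,779.28

Quarter 1: $8,756.56 +$288.96 interest = $9,045.52; pay $1,292.21 → $7,753.31
Quarter 2: $7,753.31 +$288.96 interest = $8,042.27; pay $1,340.37 → $6,701.90
Quarter 3: $6,701.90 +$288.96 interest = $6,990.86; pay $1,398.17 → $5,592.69
Quarter 4: $5,592.69 +$288.96 interest = $5,881.65; pay $1,470.41 → $4,411.24
Quarter 5: $4,411.24 +$288.96 interest = $4,700.20; pay $1,566.73 → $3,133.47
Quarter 6: $3,133.47 +$288.96 interest = $3,422.43; pay $1,711.21 → $1,711.22
Quarter 7: $1,711.22 +$288.96 interest = $2,000.18; pay $2,000.18 → $0.00
Total paid: $10,779.28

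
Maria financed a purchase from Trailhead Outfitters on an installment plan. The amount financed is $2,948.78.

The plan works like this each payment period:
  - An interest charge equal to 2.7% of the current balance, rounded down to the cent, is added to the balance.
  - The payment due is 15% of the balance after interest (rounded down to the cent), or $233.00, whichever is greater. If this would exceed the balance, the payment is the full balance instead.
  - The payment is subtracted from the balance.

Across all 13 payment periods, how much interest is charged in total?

$478.04

Payment period 1: $2,948.78 +$79.61 interest = $3,028.39; pay $454.25 → $2,574.14
Payment period 2: $2,574.14 +$69.50 interest = $2,643.64; pay $396.54 → $2,247.10
Payment period 3: $2,247.10 +$60.67 interest = $2,307.77; pay $346.16 → $1,961.61
Payment period 4: $1,961.61 +$52.96 interest = $2,014.57; pay $302.18 → $1,712.39
Payment period 5: $1,712.39 +$46.23 interest = $1,758.62; pay $263.79 → $1,494.83
Payment period 6: $1,494.83 +$40.36 interest = $1,535.19; pay $233.00 → $1,302.19
Payment period 7: $1,302.19 +$35.15 interest = $1,337.34; pay $233.00 → $1,104.34
Payment period 8: $1,104.34 +$29.81 interest = $1,134.15; pay $233.00 → $901.15
Payment period 9: $901.15 +$24.33 interest = $925.48; pay $233.00 → $692.48
Payment period 10: $692.48 +$18.69 interest = $711.17; pay $233.00 → $478.17
Payment period 11: $478.17 +$12.91 interest = $491.08; pay $233.00 → $258.08
Payment period 12: $258.08 +$6.96 interest = $265.04; pay $233.00 → $32.04
Payment period 13: $32.04 +$0.86 interest = $32.90; pay $32.90 → $0.00
Total interest: $79.61 + $69.50 + $60.67 + $52.96 + $46.23 + $40.36 + $35.15 + $29.81 + $24.33 + $18.69 + $12.91 + $6.96 + $0.86 = $478.04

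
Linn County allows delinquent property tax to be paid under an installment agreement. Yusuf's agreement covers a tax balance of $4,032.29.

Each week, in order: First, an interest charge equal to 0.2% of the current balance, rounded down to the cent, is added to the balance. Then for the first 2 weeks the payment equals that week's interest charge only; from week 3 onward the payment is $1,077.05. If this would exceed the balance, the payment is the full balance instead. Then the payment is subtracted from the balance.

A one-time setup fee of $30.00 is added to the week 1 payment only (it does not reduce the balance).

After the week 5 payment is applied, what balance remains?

$818.90

# | Opening | Interest | Payment | Fee | End bal
1 | $4,032.29 | $8.06 | $8.06 | $30.00 | $4,032.29
2 | $4,032.29 | $8.06 | $8.06 | — | $4,032.29
3 | $4,032.29 | $8.06 | $1,077.05 | — | $2,963.30
4 | $2,963.30 | $5.92 | $1,077.05 | — | $1,892.17
5 | $1,892.17 | $3.78 | $1,077.05 | — | $818.90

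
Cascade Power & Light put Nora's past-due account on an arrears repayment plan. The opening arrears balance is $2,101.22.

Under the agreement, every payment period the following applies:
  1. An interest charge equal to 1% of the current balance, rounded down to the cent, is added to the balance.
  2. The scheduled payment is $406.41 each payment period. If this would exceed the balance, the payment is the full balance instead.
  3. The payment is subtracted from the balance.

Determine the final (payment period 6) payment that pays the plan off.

Payment period 1: $2,101.22 +$21.01 interest = $2,122.23; pay $406.41 → $1,715.82
Payment period 2: $1,715.82 +$17.15 interest = $1,732.97; pay $406.41 → $1,326.56
Payment period 3: $1,326.56 +$13.26 interest = $1,339.82; pay $406.41 → $933.41
Payment period 4: $933.41 +$9.33 interest = $942.74; pay $406.41 → $536.33
Payment period 5: $536.33 +$5.36 interest = $541.69; pay $406.41 → $135.28
Payment period 6: $135.28 +$1.35 interest = $136.63; pay $136.63 → $0.00

$136.63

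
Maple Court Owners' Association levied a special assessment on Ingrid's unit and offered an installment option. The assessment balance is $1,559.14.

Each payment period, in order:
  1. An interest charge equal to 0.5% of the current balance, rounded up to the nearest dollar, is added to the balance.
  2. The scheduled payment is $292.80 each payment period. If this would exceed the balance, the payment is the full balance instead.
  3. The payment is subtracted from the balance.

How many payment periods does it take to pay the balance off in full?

6

Payment period 1: $1,559.14 +$8.00 interest = $1,567.14; pay $292.80 → $1,274.34
Payment period 2: $1,274.34 +$7.00 interest = $1,281.34; pay $292.80 → $988.54
Payment period 3: $988.54 +$5.00 interest = $993.54; pay $292.80 → $700.74
Payment period 4: $700.74 +$4.00 interest = $704.74; pay $292.80 → $411.94
Payment period 5: $411.94 +$3.00 interest = $414.94; pay $292.80 → $122.14
Payment period 6: $122.14 +$1.00 interest = $123.14; pay $123.14 → $0.00
Balance reaches $0.00 in payment period 6.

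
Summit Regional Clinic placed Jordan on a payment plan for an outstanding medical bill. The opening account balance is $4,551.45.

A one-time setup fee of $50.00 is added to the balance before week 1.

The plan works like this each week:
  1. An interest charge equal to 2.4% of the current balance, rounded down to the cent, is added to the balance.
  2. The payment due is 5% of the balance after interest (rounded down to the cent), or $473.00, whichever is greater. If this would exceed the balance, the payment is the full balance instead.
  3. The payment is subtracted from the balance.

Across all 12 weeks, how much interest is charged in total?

$702.33

Week 1: $4,601.45 +$110.43 interest = $4,711.88; pay $473.00 → $4,238.88
Week 2: $4,238.88 +$101.73 interest = $4,340.61; pay $473.00 → $3,867.61
Week 3: $3,867.61 +$92.82 interest = $3,960.43; pay $473.00 → $3,487.43
Week 4: $3,487.43 +$83.69 interest = $3,571.12; pay $473.00 → $3,098.12
Week 5: $3,098.12 +$74.35 interest = $3,172.47; pay $473.00 → $2,699.47
Week 6: $2,699.47 +$64.78 interest = $2,764.25; pay $473.00 → $2,291.25
Week 7: $2,291.25 +$54.99 interest = $2,346.24; pay $473.00 → $1,873.24
Week 8: $1,873.24 +$44.95 interest = $1,918.19; pay $473.00 → $1,445.19
Week 9: $1,445.19 +$34.68 interest = $1,479.87; pay $473.00 → $1,006.87
Week 10: $1,006.87 +$24.16 interest = $1,031.03; pay $473.00 → $558.03
Week 11: $558.03 +$13.39 interest = $571.42; pay $473.00 → $98.42
Week 12: $98.42 +$2.36 interest = $100.78; pay $100.78 → $0.00
Total interest: $110.43 + $101.73 + $92.82 + $83.69 + $74.35 + $64.78 + $54.99 + $44.95 + $34.68 + $24.16 + $13.39 + $2.36 = $702.33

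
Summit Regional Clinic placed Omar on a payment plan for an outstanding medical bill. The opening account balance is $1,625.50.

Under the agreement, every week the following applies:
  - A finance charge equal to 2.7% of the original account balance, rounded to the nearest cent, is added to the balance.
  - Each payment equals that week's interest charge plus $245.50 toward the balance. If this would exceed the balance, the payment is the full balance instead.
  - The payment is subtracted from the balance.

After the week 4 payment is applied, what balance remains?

$643.50

Week 1: opening $1,625.50; interest $43.89 → $1,669.39; payment $289.39; balance $1,380.00
Week 2: opening $1,380.00; interest $43.89 → $1,423.89; payment $289.39; balance $1,134.50
Week 3: opening $1,134.50; interest $43.89 → $1,178.39; payment $289.39; balance $889.00
Week 4: opening $889.00; interest $43.89 → $932.89; payment $289.39; balance $643.50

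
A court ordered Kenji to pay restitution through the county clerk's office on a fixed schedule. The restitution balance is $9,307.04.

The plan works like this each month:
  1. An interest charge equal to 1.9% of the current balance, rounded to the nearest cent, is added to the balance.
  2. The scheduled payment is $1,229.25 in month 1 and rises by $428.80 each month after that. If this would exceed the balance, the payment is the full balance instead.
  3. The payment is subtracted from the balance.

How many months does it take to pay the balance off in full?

Month 1: $9,307.04 +$176.83 interest = $9,483.87; pay $1,229.25 → $8,254.62
Month 2: $8,254.62 +$156.84 interest = $8,411.46; pay $1,658.05 → $6,753.41
Month 3: $6,753.41 +$128.31 interest = $6,881.72; pay $2,086.85 → $4,794.87
Month 4: $4,794.87 +$91.10 interest = $4,885.97; pay $2,515.65 → $2,370.32
Month 5: $2,370.32 +$45.04 interest = $2,415.36; pay $2,415.36 → $0.00
Balance reaches $0.00 in month 5.

5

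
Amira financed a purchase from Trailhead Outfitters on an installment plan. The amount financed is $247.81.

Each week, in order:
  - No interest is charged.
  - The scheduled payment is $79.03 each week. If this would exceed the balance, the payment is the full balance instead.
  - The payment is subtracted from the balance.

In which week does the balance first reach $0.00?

# | Opening | Payment | End bal
1 | $247.81 | $79.03 | $168.78
2 | $168.78 | $79.03 | $89.75
3 | $89.75 | $79.03 | $10.72
4 | $10.72 | $10.72 | $0.00
Balance reaches $0.00 in week 4.

4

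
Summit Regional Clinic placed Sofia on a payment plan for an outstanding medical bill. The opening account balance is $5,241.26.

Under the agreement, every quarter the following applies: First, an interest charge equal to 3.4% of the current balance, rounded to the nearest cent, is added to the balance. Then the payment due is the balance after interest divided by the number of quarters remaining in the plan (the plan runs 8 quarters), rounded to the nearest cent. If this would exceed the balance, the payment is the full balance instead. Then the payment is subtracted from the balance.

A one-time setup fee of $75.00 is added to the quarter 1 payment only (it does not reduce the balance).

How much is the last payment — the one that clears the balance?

Quarter 1: $5,241.26 +$178.20 interest = $5,419.46; pay $677.43 (+ $75.00 fee) → $4,742.03
Quarter 2: $4,742.03 +$161.23 interest = $4,903.26; pay $700.47 → $4,202.79
Quarter 3: $4,202.79 +$142.89 interest = $4,345.68; pay $724.28 → $3,621.40
Quarter 4: $3,621.40 +$123.13 interest = $3,744.53; pay $748.91 → $2,995.62
Quarter 5: $2,995.62 +$101.85 interest = $3,097.47; pay $774.37 → $2,323.10
Quarter 6: $2,323.10 +$78.99 interest = $2,402.09; pay $800.70 → $1,601.39
Quarter 7: $1,601.39 +$54.45 interest = $1,655.84; pay $827.92 → $827.92
Quarter 8: $827.92 +$28.15 interest = $856.07; pay $856.07 → $0.00

$856.07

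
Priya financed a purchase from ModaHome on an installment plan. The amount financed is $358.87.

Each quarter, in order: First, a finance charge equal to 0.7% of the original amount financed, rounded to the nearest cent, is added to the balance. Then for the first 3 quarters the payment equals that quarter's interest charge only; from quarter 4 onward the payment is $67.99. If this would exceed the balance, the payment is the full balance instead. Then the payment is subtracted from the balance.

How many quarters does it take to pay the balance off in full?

Quarter 1: $358.87 +$2.51 interest = $361.38; pay $2.51 → $358.87
Quarter 2: $358.87 +$2.51 interest = $361.38; pay $2.51 → $358.87
Quarter 3: $358.87 +$2.51 interest = $361.38; pay $2.51 → $358.87
Quarter 4: $358.87 +$2.51 interest = $361.38; pay $67.99 → $293.39
Quarter 5: $293.39 +$2.51 interest = $295.90; pay $67.99 → $227.91
Quarter 6: $227.91 +$2.51 interest = $230.42; pay $67.99 → $162.43
Quarter 7: $162.43 +$2.51 interest = $164.94; pay $67.99 → $96.95
Quarter 8: $96.95 +$2.51 interest = $99.46; pay $67.99 → $31.47
Quarter 9: $31.47 +$2.51 interest = $33.98; pay $33.98 → $0.00
Balance reaches $0.00 in quarter 9.

9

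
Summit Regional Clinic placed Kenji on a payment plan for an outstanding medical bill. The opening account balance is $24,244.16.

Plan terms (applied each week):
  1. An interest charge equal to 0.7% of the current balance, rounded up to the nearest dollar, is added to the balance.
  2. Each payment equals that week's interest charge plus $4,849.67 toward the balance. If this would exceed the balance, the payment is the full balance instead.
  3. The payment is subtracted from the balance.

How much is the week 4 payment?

Week 1: opening $24,244.16; interest $170.00 → $24,414.16; payment $5,019.67; balance $19,394.49
Week 2: opening $19,394.49; interest $136.00 → $19,530.49; payment $4,985.67; balance $14,544.82
Week 3: opening $14,544.82; interest $102.00 → $14,646.82; payment $4,951.67; balance $9,695.15
Week 4: opening $9,695.15; interest $68.00 → $9,763.15; payment $4,917.67; balance $4,845.48

$4,917.67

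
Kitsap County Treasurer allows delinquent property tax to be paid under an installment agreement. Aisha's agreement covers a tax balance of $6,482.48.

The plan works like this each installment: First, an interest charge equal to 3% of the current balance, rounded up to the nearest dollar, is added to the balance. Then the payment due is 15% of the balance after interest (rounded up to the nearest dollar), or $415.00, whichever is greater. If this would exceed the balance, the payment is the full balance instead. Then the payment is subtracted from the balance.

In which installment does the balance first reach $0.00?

14

# | Opening | Interest | Payment | End bal
1 | $6,482.48 | $195.00 | $1,002.00 | $5,675.48
2 | $5,675.48 | $171.00 | $877.00 | $4,969.48
3 | $4,969.48 | $150.00 | $768.00 | $4,351.48
4 | $4,351.48 | $131.00 | $673.00 | $3,809.48
5 | $3,809.48 | $115.00 | $589.00 | $3,335.48
6 | $3,335.48 | $101.00 | $516.00 | $2,920.48
7 | $2,920.48 | $88.00 | $452.00 | $2,556.48
8 | $2,556.48 | $77.00 | $415.00 | $2,218.48
9 | $2,218.48 | $67.00 | $415.00 | $1,870.48
10 | $1,870.48 | $57.00 | $415.00 | $1,512.48
11 | $1,512.48 | $46.00 | $415.00 | $1,143.48
12 | $1,143.48 | $35.00 | $415.00 | $763.48
13 | $763.48 | $23.00 | $415.00 | $371.48
14 | $371.48 | $12.00 | $383.48 | $0.00
Balance reaches $0.00 in installment 14.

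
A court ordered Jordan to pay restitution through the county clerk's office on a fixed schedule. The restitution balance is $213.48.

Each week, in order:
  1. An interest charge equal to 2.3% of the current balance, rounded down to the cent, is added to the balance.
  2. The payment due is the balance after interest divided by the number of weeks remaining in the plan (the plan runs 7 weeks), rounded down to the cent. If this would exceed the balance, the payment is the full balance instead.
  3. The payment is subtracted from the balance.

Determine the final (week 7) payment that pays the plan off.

$35.76

Week 1: opening $213.48; interest $4.91 → $218.39; payment $31.19; balance $187.20
Week 2: opening $187.20; interest $4.30 → $191.50; payment $31.91; balance $159.59
Week 3: opening $159.59; interest $3.67 → $163.26; payment $32.65; balance $130.61
Week 4: opening $130.61; interest $3.00 → $133.61; payment $33.40; balance $100.21
Week 5: opening $100.21; interest $2.30 → $102.51; payment $34.17; balance $68.34
Week 6: opening $68.34; interest $1.57 → $69.91; payment $34.95; balance $34.96
Week 7: opening $34.96; interest $0.80 → $35.76; payment $35.76; balance $0.00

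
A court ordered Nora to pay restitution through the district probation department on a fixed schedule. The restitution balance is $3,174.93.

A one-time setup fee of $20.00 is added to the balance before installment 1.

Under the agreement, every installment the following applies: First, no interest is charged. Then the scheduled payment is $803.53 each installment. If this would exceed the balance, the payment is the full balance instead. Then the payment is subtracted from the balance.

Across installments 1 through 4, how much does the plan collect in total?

$3,194.93

Installment 1: $3,194.93 − $803.53 → $2,391.40
Installment 2: $2,391.40 − $803.53 → $1,587.87
Installment 3: $1,587.87 − $803.53 → $784.34
Installment 4: $784.34 − $784.34 → $0.00
Total paid: $3,194.93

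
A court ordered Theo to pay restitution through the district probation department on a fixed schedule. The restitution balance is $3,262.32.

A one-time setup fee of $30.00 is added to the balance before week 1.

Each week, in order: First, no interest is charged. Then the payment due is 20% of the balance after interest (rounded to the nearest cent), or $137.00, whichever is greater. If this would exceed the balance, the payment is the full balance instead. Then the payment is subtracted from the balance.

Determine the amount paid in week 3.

$421.42

Week 1: opening $3,292.32; payment $658.46; balance $2,633.86
Week 2: opening $2,633.86; payment $526.77; balance $2,107.09
Week 3: opening $2,107.09; payment $421.42; balance $1,685.67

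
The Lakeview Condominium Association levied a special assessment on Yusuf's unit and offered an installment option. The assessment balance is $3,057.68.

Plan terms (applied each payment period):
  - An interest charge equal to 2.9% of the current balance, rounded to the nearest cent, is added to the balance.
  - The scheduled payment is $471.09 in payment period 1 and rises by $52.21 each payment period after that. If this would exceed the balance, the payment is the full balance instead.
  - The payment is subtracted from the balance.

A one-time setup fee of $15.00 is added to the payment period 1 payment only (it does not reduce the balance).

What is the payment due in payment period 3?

# | Opening | Interest | Payment | Fee | End bal
1 | $3,057.68 | $88.67 | $471.09 | $15.00 | $2,675.26
2 | $2,675.26 | $77.58 | $523.30 | — | $2,229.54
3 | $2,229.54 | $64.66 | $575.51 | — | $1,718.69

$575.51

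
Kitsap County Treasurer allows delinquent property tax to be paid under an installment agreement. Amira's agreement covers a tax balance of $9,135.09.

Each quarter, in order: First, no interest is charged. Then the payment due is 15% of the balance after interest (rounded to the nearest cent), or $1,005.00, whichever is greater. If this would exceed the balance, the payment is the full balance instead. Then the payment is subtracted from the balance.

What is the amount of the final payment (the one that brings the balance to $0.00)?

Quarter 1: $9,135.09 − $1,370.26 → $7,764.83
Quarter 2: $7,764.83 − $1,164.72 → $6,600.11
Quarter 3: $6,600.11 − $1,005.00 → $5,595.11
Quarter 4: $5,595.11 − $1,005.00 → $4,590.11
Quarter 5: $4,590.11 − $1,005.00 → $3,585.11
Quarter 6: $3,585.11 − $1,005.00 → $2,580.11
Quarter 7: $2,580.11 − $1,005.00 → $1,575.11
Quarter 8: $1,575.11 − $1,005.00 → $570.11
Quarter 9: $570.11 − $570.11 → $0.00

$570.11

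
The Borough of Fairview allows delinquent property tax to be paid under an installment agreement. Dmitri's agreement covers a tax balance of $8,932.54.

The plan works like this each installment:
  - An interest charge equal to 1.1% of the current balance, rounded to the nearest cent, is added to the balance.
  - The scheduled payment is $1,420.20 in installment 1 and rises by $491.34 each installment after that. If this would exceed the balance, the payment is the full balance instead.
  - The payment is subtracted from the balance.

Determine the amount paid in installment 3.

$2,402.88

# | Opening | Interest | Payment | End bal
1 | $8,932.54 | $98.26 | $1,420.20 | $7,610.60
2 | $7,610.60 | $83.72 | $1,911.54 | $5,782.78
3 | $5,782.78 | $63.61 | $2,402.88 | $3,443.51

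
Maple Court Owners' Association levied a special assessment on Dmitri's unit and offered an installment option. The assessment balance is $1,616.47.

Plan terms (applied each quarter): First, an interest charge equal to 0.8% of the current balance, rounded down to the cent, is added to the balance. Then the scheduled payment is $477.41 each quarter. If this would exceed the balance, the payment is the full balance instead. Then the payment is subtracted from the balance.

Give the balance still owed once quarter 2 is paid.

$683.79

Quarter 1: opening $1,616.47; interest $12.93 → $1,629.40; payment $477.41; balance $1,151.99
Quarter 2: opening $1,151.99; interest $9.21 → $1,161.20; payment $477.41; balance $683.79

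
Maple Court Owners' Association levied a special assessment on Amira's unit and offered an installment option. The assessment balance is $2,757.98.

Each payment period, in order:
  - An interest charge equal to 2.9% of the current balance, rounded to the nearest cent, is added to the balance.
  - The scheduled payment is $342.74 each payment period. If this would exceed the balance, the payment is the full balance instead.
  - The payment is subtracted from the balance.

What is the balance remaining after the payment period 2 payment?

Payment period 1: opening $2,757.98; interest $79.98 → $2,837.96; payment $342.74; balance $2,495.22
Payment period 2: opening $2,495.22; interest $72.36 → $2,567.58; payment $342.74; balance $2,224.84

$2,224.84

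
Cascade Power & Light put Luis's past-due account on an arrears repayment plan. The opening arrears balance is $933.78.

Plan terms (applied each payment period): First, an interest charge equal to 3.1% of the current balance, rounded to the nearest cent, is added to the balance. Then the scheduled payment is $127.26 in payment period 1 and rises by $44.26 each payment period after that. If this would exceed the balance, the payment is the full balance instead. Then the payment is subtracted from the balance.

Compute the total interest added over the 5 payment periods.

$99.37

Payment period 1: opening $933.78; interest $28.95 → $962.73; payment $127.26; balance $835.47
Payment period 2: opening $835.47; interest $25.90 → $861.37; payment $171.52; balance $689.85
Payment period 3: opening $689.85; interest $21.39 → $711.24; payment $215.78; balance $495.46
Payment period 4: opening $495.46; interest $15.36 → $510.82; payment $260.04; balance $250.78
Payment period 5: opening $250.78; interest $7.77 → $258.55; payment $258.55; balance $0.00
Total interest: $28.95 + $25.90 + $21.39 + $15.36 + $7.77 = $99.37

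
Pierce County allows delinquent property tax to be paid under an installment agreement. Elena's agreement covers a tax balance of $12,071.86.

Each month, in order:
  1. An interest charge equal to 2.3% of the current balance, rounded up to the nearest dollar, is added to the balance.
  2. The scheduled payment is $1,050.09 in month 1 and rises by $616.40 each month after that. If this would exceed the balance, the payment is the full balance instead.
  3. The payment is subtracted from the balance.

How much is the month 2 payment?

Month 1: $12,071.86 +$278.00 interest = $12,349.86; pay $1,050.09 → $11,299.77
Month 2: $11,299.77 +$260.00 interest = $11,559.77; pay $1,666.49 → $9,893.28

$1,666.49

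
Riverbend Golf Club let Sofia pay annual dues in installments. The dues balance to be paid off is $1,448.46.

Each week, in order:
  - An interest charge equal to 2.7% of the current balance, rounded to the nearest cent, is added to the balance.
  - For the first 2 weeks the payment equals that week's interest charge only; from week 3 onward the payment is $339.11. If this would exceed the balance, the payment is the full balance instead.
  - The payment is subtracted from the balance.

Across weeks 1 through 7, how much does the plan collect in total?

Week 1: opening $1,448.46; interest $39.11 → $1,487.57; payment $39.11; balance $1,448.46
Week 2: opening $1,448.46; interest $39.11 → $1,487.57; payment $39.11; balance $1,448.46
Week 3: opening $1,448.46; interest $39.11 → $1,487.57; payment $339.11; balance $1,148.46
Week 4: opening $1,148.46; interest $31.01 → $1,179.47; payment $339.11; balance $840.36
Week 5: opening $840.36; interest $22.69 → $863.05; payment $339.11; balance $523.94
Week 6: opening $523.94; interest $14.15 → $538.09; payment $339.11; balance $198.98
Week 7: opening $198.98; interest $5.37 → $204.35; payment $204.35; balance $0.00
Total paid: $1,639.01

$1,639.01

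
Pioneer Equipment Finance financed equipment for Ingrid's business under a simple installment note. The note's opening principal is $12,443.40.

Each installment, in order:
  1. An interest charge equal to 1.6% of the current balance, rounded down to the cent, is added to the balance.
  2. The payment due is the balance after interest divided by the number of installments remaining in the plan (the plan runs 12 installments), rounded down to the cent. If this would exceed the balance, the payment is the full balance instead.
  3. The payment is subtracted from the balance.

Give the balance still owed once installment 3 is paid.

Installment 1: opening $12,443.40; interest $199.09 → $12,642.49; payment $1,053.54; balance $11,588.95
Installment 2: opening $11,588.95; interest $185.42 → $11,774.37; payment $1,070.39; balance $10,703.98
Installment 3: opening $10,703.98; interest $171.26 → $10,875.24; payment $1,087.52; balance $9,787.72

$9,787.72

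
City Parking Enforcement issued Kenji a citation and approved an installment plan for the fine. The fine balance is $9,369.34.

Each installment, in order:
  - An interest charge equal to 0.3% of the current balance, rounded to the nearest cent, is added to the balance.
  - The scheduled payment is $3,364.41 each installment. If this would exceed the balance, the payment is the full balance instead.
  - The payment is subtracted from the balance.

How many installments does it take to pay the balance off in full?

3

# | Opening | Interest | Payment | End bal
1 | $9,369.34 | $28.11 | $3,364.41 | $6,033.04
2 | $6,033.04 | $18.10 | $3,364.41 | $2,686.73
3 | $2,686.73 | $8.06 | $2,694.79 | $0.00
Balance reaches $0.00 in installment 3.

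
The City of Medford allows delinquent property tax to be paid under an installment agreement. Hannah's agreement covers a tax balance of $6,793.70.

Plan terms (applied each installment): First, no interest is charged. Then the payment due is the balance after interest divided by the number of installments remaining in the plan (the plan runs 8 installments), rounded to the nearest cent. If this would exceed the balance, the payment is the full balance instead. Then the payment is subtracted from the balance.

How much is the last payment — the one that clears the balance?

$849.21

Installment 1: opening $6,793.70; payment $849.21; balance $5,944.49
Installment 2: opening $5,944.49; payment $849.21; balance $5,095.28
Installment 3: opening $5,095.28; payment $849.21; balance $4,246.07
Installment 4: opening $4,246.07; payment $849.21; balance $3,396.86
Installment 5: opening $3,396.86; payment $849.22; balance $2,547.64
Installment 6: opening $2,547.64; payment $849.21; balance $1,698.43
Installment 7: opening $1,698.43; payment $849.22; balance $849.21
Installment 8: opening $849.21; payment $849.21; balance $0.00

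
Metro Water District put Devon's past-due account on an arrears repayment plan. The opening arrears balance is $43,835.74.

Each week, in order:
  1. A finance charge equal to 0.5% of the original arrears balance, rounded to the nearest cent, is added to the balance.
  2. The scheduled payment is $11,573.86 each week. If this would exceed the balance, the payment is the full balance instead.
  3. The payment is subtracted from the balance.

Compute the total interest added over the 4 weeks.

Week 1: $43,835.74 +$219.18 interest = $44,054.92; pay $11,573.86 → $32,481.06
Week 2: $32,481.06 +$219.18 interest = $32,700.24; pay $11,573.86 → $21,126.38
Week 3: $21,126.38 +$219.18 interest = $21,345.56; pay $11,573.86 → $9,771.70
Week 4: $9,771.70 +$219.18 interest = $9,990.88; pay $9,990.88 → $0.00
Total interest: $219.18 + $219.18 + $219.18 + $219.18 = $876.72

$876.72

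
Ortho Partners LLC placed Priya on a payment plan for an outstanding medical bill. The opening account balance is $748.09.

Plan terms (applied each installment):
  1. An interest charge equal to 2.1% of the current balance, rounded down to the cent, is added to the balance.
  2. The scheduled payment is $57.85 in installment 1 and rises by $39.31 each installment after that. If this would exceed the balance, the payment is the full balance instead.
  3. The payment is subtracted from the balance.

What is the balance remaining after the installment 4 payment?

# | Opening | Interest | Payment | End bal
1 | $748.09 | $15.70 | $57.85 | $705.94
2 | $705.94 | $14.82 | $97.16 | $623.60
3 | $623.60 | $13.09 | $136.47 | $500.22
4 | $500.22 | $10.50 | $175.78 | $334.94

$334.94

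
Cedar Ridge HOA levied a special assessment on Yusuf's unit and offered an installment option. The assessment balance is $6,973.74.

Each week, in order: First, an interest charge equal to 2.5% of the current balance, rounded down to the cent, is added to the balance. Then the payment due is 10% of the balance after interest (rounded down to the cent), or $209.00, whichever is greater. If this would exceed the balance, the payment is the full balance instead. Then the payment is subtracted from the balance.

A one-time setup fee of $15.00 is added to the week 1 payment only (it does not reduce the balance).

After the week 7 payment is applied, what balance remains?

Week 1: opening $6,973.74; interest $174.34 → $7,148.08; payment $714.80 (+ $15.00 fee); balance $6,433.28
Week 2: opening $6,433.28; interest $160.83 → $6,594.11; payment $659.41; balance $5,934.70
Week 3: opening $5,934.70; interest $148.36 → $6,083.06; payment $608.30; balance $5,474.76
Week 4: opening $5,474.76; interest $136.86 → $5,611.62; payment $561.16; balance $5,050.46
Week 5: opening $5,050.46; interest $126.26 → $5,176.72; payment $517.67; balance $4,659.05
Week 6: opening $4,659.05; interest $116.47 → $4,775.52; payment $477.55; balance $4,297.97
Week 7: opening $4,297.97; interest $107.44 → $4,405.41; payment $440.54; balance $3,964.87

$3,964.87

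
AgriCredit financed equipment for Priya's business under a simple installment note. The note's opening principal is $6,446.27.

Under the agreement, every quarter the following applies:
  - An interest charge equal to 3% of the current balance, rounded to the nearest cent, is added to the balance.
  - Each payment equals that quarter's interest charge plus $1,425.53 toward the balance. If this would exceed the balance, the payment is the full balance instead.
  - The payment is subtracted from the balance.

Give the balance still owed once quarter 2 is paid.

$3,595.21

# | Opening | Interest | Payment | End bal
1 | $6,446.27 | $193.39 | $1,618.92 | $5,020.74
2 | $5,020.74 | $150.62 | $1,576.15 | $3,595.21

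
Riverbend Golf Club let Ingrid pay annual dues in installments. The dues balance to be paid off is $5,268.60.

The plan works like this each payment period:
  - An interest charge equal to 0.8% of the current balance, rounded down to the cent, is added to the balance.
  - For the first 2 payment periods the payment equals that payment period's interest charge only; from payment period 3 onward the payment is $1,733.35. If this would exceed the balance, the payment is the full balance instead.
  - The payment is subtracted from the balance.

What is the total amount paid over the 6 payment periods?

Payment period 1: opening $5,268.60; interest $42.14 → $5,310.74; payment $42.14; balance $5,268.60
Payment period 2: opening $5,268.60; interest $42.14 → $5,310.74; payment $42.14; balance $5,268.60
Payment period 3: opening $5,268.60; interest $42.14 → $5,310.74; payment $1,733.35; balance $3,577.39
Payment period 4: opening $3,577.39; interest $28.61 → $3,606.00; payment $1,733.35; balance $1,872.65
Payment period 5: opening $1,872.65; interest $14.98 → $1,887.63; payment $1,733.35; balance $154.28
Payment period 6: opening $154.28; interest $1.23 → $155.51; payment $155.51; balance $0.00
Total paid: $5,439.84

$5,439.84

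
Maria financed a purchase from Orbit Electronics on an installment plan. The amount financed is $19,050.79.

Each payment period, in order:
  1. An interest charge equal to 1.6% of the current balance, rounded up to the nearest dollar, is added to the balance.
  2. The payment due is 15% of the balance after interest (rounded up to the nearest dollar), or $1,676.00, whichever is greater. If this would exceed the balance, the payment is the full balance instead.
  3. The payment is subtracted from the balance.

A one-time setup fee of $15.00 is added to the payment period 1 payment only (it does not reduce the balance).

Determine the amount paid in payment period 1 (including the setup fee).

Payment period 1: $19,050.79 +$305.00 interest = $19,355.79; pay $2,904.00 (+ $15.00 fee) → $16,451.79

$2,919.00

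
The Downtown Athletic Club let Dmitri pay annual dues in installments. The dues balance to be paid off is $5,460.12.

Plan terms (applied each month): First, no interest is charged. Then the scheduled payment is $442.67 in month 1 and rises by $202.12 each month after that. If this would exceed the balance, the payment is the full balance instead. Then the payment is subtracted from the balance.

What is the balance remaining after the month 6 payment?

Month 1: opening $5,460.12; payment $442.67; balance $5,017.45
Month 2: opening $5,017.45; payment $644.79; balance $4,372.66
Month 3: opening $4,372.66; payment $846.91; balance $3,525.75
Month 4: opening $3,525.75; payment $1,049.03; balance $2,476.72
Month 5: opening $2,476.72; payment $1,251.15; balance $1,225.57
Month 6: opening $1,225.57; payment $1,225.57; balance $0.00

$0.00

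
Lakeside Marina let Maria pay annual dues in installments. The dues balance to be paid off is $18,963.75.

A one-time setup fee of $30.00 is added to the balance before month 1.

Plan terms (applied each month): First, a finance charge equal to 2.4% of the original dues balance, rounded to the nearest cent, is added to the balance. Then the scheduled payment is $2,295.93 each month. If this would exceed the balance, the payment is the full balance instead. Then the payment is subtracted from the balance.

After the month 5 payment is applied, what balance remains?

# | Opening | Interest | Payment | End bal
1 | $18,993.75 | $455.13 | $2,295.93 | $17,152.95
2 | $17,152.95 | $455.13 | $2,295.93 | $15,312.15
3 | $15,312.15 | $455.13 | $2,295.93 | $13,471.35
4 | $13,471.35 | $455.13 | $2,295.93 | $11,630.55
5 | $11,630.55 | $455.13 | $2,295.93 | $9,789.75

$9,789.75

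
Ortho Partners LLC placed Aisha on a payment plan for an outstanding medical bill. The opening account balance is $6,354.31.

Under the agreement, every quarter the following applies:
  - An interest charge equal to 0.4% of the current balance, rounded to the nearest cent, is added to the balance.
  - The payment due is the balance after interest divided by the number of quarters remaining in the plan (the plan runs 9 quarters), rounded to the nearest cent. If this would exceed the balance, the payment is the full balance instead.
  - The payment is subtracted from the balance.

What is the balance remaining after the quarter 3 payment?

$4,287.25

Quarter 1: opening $6,354.31; interest $25.42 → $6,379.73; payment $708.86; balance $5,670.87
Quarter 2: opening $5,670.87; interest $22.68 → $5,693.55; payment $711.69; balance $4,981.86
Quarter 3: opening $4,981.86; interest $19.93 → $5,001.79; payment $714.54; balance $4,287.25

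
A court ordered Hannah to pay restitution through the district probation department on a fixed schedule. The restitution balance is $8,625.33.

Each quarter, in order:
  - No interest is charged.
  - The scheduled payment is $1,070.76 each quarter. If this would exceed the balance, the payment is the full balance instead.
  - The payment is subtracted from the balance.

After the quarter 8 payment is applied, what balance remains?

$59.25

Quarter 1: $8,625.33 − $1,070.76 → $7,554.57
Quarter 2: $7,554.57 − $1,070.76 → $6,483.81
Quarter 3: $6,483.81 − $1,070.76 → $5,413.05
Quarter 4: $5,413.05 − $1,070.76 → $4,342.29
Quarter 5: $4,342.29 − $1,070.76 → $3,271.53
Quarter 6: $3,271.53 − $1,070.76 → $2,200.77
Quarter 7: $2,200.77 − $1,070.76 → $1,130.01
Quarter 8: $1,130.01 − $1,070.76 → $59.25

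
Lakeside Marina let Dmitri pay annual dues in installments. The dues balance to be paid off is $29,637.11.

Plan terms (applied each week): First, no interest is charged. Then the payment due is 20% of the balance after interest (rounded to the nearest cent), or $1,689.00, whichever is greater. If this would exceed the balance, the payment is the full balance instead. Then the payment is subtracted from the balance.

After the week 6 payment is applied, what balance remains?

$7,769.19

Week 1: opening $29,637.11; payment $5,927.42; balance $23,709.69
Week 2: opening $23,709.69; payment $4,741.94; balance $18,967.75
Week 3: opening $18,967.75; payment $3,793.55; balance $15,174.20
Week 4: opening $15,174.20; payment $3,034.84; balance $12,139.36
Week 5: opening $12,139.36; payment $2,427.87; balance $9,711.49
Week 6: opening $9,711.49; payment $1,942.30; balance $7,769.19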